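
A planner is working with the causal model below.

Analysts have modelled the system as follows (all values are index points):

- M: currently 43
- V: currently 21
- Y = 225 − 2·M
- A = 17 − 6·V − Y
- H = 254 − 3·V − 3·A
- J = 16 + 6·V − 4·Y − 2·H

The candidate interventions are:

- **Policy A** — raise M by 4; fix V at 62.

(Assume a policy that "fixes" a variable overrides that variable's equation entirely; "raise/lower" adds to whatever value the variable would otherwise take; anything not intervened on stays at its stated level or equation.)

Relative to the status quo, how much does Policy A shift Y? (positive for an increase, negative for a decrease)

Baseline:
  M = 43
  Y = 225 − 2·43 = 139
Policy A (M + 4, V := 62):
  M = 43 + 4 = 47
  Y = 225 − 2·47 = 131
Change in Y: 131 − 139 = -8

-8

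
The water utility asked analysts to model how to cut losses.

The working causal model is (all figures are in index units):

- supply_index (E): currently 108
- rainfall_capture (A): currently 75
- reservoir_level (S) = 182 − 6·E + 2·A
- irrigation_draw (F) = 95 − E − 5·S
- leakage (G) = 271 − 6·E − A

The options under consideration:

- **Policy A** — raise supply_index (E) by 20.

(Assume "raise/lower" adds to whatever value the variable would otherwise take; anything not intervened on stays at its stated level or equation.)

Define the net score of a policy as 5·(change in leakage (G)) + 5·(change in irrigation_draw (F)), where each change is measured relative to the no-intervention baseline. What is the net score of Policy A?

2300

Baseline:
  E = 108
  A = 75
  S = 182 − 6·108 + 2·75 = -316
  F = 95 − 108 − 5·(-316) = 1567
  G = 271 − 6·108 − 75 = -452
Policy A (E + 20):
  E = 108 + 20 = 128
  A = 75
  S = 182 − 6·128 + 2·75 = -436
  F = 95 − 128 − 5·(-436) = 2147
  G = 271 − 6·128 − 75 = -572
ΔG = -572 − (-452) = -120; ΔF = 2147 − 1567 = 580
Score = 5·(-120) + 5·580 = 2300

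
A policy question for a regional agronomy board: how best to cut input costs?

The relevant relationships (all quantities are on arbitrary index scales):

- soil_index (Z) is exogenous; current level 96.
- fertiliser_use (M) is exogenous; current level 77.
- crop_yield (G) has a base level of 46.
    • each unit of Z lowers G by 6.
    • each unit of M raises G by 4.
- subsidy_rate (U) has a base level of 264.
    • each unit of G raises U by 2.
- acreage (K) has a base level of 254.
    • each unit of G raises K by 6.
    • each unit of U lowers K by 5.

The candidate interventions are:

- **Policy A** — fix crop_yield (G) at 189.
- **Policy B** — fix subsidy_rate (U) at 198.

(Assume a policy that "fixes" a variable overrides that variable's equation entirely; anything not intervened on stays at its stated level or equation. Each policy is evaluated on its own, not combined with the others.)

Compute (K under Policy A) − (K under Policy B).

Policy A (G := 189):
  Z = 96
  M = 77
  G = 189
  U = 264 + 2·189 = 642
  K = 254 + 6·189 − 5·642 = -1822
Policy B (U := 198):
  Z = 96
  M = 77
  G = 46 − 6·96 + 4·77 = -222
  U = 198
  K = 254 + 6·(-222) − 5·198 = -2068
K: -1822 − (-2068) = 246

246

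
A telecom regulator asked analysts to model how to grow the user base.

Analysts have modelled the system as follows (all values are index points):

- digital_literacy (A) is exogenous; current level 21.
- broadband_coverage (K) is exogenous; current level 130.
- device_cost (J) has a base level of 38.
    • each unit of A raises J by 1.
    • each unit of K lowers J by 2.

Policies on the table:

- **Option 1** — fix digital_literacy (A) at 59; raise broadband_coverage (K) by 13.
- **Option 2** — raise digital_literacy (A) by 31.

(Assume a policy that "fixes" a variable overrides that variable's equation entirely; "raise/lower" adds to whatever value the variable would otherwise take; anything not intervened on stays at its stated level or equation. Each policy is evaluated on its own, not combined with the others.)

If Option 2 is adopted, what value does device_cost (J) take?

-170

Option 2 (A + 31):
  A = 21 + 31 = 52
  K = 130
  J = 38 + 52 − 2·130 = -170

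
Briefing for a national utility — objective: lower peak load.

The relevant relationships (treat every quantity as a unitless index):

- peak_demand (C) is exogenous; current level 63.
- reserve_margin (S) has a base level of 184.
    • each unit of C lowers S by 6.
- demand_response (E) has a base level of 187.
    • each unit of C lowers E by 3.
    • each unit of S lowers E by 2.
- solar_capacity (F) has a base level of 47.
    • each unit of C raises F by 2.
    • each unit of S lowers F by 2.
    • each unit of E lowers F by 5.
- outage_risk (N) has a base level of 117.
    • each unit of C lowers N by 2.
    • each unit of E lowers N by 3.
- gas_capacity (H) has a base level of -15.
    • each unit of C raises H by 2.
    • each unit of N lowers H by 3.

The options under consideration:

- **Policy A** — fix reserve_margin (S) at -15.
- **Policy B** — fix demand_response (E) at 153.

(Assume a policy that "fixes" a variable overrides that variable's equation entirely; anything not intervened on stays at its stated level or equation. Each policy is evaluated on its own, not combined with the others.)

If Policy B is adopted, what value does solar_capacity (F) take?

Policy B (E := 153):
  C = 63
  S = 184 − 6·63 = -194
  E = 153
  F = 47 + 2·63 − 2·(-194) − 5·153 = -204

-204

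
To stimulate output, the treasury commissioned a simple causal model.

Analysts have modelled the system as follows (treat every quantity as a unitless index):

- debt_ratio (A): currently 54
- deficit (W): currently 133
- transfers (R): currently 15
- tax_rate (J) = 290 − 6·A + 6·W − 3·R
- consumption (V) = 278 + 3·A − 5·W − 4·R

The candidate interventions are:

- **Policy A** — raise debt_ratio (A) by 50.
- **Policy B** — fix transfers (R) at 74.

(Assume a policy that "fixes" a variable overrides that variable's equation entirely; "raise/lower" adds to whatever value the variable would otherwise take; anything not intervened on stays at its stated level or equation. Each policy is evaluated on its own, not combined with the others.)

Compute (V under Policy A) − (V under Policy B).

386

Policy A (A + 50):
  A = 54 + 50 = 104
  W = 133
  R = 15
  V = 278 + 3·104 − 5·133 − 4·15 = -135
Policy B (R := 74):
  A = 54
  W = 133
  R = 74
  V = 278 + 3·54 − 5·133 − 4·74 = -521
V: -135 − (-521) = 386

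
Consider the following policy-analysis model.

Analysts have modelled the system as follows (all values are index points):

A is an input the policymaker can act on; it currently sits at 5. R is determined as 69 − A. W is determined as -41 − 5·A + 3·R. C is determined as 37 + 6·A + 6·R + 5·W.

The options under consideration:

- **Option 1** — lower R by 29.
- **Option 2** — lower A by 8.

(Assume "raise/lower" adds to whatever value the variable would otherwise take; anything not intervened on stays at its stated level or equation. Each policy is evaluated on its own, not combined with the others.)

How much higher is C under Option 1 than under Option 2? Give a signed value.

Option 1 (R − 29):
  A = 5
  R = 69 − 5 (−29 from intervention) = 35
  W = -41 − 5·5 + 3·35 = 39
  C = 37 + 6·5 + 6·35 + 5·39 = 472
Option 2 (A − 8):
  A = 5 − 8 = -3
  R = 69 − (-3) = 72
  W = -41 − 5·(-3) + 3·72 = 190
  C = 37 + 6·(-3) + 6·72 + 5·190 = 1401
C: 472 − 1401 = -929

-929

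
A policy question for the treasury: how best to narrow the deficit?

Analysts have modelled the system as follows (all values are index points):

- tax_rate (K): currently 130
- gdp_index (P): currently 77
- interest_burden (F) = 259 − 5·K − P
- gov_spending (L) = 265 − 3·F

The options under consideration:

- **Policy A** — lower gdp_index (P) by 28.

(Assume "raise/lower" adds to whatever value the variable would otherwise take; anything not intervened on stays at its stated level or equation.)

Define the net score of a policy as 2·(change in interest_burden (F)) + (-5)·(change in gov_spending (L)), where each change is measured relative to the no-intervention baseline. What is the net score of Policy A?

476

Baseline:
  K = 130
  P = 77
  F = 259 − 5·130 − 77 = -468
  L = 265 − 3·(-468) = 1669
Policy A (P − 28):
  K = 130
  P = 77 − 28 = 49
  F = 259 − 5·130 − 49 = -440
  L = 265 − 3·(-440) = 1585
ΔF = -440 − (-468) = 28; ΔL = 1585 − 1669 = -84
Score = 2·28 + (-5)·(-84) = 476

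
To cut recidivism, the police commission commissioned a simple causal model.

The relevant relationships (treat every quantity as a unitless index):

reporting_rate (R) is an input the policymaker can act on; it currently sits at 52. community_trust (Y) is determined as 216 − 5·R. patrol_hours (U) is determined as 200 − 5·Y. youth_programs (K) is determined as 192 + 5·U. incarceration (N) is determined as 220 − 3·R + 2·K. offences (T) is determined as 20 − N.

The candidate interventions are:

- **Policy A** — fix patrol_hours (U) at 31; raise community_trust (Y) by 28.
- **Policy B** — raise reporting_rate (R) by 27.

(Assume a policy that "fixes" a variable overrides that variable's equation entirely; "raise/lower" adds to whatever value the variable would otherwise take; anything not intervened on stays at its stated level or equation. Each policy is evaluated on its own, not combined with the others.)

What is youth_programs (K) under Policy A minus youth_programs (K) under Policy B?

Policy A (U := 31, Y + 28):
  R = 52
  Y = 216 − 5·52 (+28 from intervention) = -16
  U = 31
  K = 192 + 5·31 = 347
Policy B (R + 27):
  R = 52 + 27 = 79
  Y = 216 − 5·79 = -179
  U = 200 − 5·(-179) = 1095
  K = 192 + 5·1095 = 5667
K: 347 − 5667 = -5320

-5320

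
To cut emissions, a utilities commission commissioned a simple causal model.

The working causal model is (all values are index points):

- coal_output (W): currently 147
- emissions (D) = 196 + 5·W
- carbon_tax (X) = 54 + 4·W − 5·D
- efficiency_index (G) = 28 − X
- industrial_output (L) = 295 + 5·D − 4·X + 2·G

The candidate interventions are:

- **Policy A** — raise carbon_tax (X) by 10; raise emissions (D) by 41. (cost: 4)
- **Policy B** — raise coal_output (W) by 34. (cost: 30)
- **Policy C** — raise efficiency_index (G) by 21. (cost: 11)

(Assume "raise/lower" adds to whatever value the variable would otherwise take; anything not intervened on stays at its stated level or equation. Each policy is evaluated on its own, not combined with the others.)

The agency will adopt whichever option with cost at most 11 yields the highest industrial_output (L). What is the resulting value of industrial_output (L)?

30459

Policy A (X + 10, D + 41):
  W = 147
  D = 196 + 5·147 (+41 from intervention) = 972
  X = 54 + 4·147 − 5·972 (+10 from intervention) = -4208
  G = 28 − (-4208) = 4236
  L = 295 + 5·972 − 4·(-4208) + 2·4236 = 30459
Policy C (G + 21):
  W = 147
  D = 196 + 5·147 = 931
  X = 54 + 4·147 − 5·931 = -4013
  G = 28 − (-4013) (+21 from intervention) = 4062
  L = 295 + 5·931 − 4·(-4013) + 2·4062 = 29126
Comparing — Policy A: L=30459, Policy C: L=29126. Highest is 30459 (Policy A).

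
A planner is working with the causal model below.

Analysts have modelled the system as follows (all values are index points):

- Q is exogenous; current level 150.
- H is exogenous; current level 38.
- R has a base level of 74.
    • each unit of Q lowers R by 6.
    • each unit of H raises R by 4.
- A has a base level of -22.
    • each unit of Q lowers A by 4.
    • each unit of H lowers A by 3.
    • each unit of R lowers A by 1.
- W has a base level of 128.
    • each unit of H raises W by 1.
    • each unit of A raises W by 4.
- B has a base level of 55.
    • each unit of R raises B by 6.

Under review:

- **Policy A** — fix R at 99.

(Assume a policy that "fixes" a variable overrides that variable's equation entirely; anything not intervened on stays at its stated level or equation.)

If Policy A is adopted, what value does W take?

-3174

Policy A (R := 99):
  Q = 150
  H = 38
  R = 99
  A = -22 − 4·150 − 3·38 − 99 = -835
  W = 128 + 38 + 4·(-835) = -3174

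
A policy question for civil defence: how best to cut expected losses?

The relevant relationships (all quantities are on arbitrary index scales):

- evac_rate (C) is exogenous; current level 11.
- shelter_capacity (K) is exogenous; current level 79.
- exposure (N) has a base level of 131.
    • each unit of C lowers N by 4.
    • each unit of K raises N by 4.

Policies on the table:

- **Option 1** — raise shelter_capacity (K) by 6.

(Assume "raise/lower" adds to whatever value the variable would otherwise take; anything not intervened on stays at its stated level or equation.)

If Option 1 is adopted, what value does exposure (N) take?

Option 1 (K + 6):
  C = 11
  K = 79 + 6 = 85
  N = 131 − 4·11 + 4·85 = 427

427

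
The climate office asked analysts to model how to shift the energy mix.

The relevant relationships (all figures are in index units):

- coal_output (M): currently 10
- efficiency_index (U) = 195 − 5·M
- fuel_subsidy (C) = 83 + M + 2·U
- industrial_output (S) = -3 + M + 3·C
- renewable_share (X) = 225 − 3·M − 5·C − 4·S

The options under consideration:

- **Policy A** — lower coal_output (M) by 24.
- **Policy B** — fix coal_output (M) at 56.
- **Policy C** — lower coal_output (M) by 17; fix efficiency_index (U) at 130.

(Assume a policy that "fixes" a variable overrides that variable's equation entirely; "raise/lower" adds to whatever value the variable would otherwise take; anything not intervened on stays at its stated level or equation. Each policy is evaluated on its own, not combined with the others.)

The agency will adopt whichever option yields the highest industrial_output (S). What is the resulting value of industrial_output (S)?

Policy A (M − 24):
  M = 10 − 24 = -14
  U = 195 − 5·(-14) = 265
  C = 83 + (-14) + 2·265 = 599
  S = -3 + (-14) + 3·599 = 1780
Policy B (M := 56):
  M = 56
  U = 195 − 5·56 = -85
  C = 83 + 56 + 2·(-85) = -31
  S = -3 + 56 + 3·(-31) = -40
Policy C (M − 17, U := 130):
  M = 10 − 17 = -7
  U = 130
  C = 83 + (-7) + 2·130 = 336
  S = -3 + (-7) + 3·336 = 998
Comparing — Policy A: S=1780, Policy B: S=-40, Policy C: S=998. Highest is 1780 (Policy A).

1780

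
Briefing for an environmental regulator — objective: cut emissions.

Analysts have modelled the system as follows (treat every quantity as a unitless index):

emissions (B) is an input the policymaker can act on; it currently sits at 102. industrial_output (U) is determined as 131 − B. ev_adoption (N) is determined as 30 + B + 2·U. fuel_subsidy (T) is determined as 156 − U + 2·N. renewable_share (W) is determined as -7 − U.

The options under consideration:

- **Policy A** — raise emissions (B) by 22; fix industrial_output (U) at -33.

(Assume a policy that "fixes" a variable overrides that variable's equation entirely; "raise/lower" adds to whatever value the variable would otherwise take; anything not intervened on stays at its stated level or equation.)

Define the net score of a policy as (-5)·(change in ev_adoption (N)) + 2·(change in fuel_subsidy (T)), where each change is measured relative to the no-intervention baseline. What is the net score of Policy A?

226

Baseline:
  B = 102
  U = 131 − 102 = 29
  N = 30 + 102 + 2·29 = 190
  T = 156 − 29 + 2·190 = 507
Policy A (B + 22, U := -33):
  B = 102 + 22 = 124
  U = -33
  N = 30 + 124 + 2·(-33) = 88
  T = 156 − (-33) + 2·88 = 365
ΔN = 88 − 190 = -102; ΔT = 365 − 507 = -142
Score = (-5)·(-102) + 2·(-142) = 226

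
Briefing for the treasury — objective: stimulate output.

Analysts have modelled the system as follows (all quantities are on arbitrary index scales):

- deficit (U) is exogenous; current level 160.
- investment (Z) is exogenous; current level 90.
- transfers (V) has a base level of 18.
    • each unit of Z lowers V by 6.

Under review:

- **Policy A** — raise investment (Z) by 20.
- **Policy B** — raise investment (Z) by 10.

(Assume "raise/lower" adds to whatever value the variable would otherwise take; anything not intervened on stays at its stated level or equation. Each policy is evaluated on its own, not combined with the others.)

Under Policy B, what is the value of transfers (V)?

-582

Policy B (Z + 10):
  Z = 90 + 10 = 100
  V = 18 − 6·100 = -582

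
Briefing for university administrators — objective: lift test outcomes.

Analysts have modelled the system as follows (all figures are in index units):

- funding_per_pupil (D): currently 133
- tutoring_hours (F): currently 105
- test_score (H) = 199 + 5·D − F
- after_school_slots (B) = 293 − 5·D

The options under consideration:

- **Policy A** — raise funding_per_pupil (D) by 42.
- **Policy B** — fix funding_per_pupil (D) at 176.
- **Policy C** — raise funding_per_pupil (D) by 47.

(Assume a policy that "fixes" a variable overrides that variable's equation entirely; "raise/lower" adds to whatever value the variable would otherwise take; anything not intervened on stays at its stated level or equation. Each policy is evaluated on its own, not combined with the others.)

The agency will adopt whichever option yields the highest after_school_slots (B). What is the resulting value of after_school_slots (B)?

-582

Policy A (D + 42):
  D = 133 + 42 = 175
  B = 293 − 5·175 = -582
Policy B (D := 176):
  D = 176
  B = 293 − 5·176 = -587
Policy C (D + 47):
  D = 133 + 47 = 180
  B = 293 − 5·180 = -607
Comparing — Policy A: B=-582, Policy B: B=-587, Policy C: B=-607. Highest is -582 (Policy A).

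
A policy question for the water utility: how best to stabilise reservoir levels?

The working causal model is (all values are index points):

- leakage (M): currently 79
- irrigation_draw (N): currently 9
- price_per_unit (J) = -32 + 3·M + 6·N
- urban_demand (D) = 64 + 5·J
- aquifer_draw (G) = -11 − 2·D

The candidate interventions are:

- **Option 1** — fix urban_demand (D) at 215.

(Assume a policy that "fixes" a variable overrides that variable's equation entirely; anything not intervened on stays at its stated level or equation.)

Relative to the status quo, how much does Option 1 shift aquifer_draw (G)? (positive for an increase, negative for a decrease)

2288

Baseline:
  M = 79
  N = 9
  J = -32 + 3·79 + 6·9 = 259
  D = 64 + 5·259 = 1359
  G = -11 − 2·1359 = -2729
Option 1 (D := 215):
  M = 79
  N = 9
  J = -32 + 3·79 + 6·9 = 259
  D = 215
  G = -11 − 2·215 = -441
Change in G: -441 − (-2729) = 2288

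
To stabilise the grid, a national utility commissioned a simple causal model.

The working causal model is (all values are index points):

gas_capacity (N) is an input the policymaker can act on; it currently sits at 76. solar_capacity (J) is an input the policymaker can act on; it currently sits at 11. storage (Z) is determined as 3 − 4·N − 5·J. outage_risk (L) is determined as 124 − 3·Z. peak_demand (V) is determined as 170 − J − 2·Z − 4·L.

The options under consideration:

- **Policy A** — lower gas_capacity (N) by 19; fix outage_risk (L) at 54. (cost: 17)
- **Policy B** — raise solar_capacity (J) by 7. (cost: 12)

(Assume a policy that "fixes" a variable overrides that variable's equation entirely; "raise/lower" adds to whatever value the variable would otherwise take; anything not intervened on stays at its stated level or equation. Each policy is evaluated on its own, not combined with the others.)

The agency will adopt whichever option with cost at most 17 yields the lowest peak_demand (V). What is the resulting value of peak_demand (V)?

-4254

Policy A (N − 19, L := 54):
  N = 76 − 19 = 57
  J = 11
  Z = 3 − 4·57 − 5·11 = -280
  L = 54
  V = 170 − 11 − 2·(-280) − 4·54 = 503
Policy B (J + 7):
  N = 76
  J = 11 + 7 = 18
  Z = 3 − 4·76 − 5·18 = -391
  L = 124 − 3·(-391) = 1297
  V = 170 − 18 − 2·(-391) − 4·1297 = -4254
Comparing — Policy A: V=503, Policy B: V=-4254. Lowest is -4254 (Policy B).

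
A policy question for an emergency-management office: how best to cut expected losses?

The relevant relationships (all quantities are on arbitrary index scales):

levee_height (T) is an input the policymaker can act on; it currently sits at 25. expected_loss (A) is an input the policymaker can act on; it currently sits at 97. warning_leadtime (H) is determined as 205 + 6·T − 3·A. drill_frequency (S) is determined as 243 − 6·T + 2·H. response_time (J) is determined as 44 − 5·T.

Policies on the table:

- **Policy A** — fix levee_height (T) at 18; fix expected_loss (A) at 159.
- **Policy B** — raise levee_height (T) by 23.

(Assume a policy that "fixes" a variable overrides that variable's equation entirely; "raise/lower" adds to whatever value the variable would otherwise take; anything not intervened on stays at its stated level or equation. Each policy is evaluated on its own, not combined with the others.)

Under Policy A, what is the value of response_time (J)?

Policy A (T := 18, A := 159):
  T = 18
  J = 44 − 5·18 = -46

-46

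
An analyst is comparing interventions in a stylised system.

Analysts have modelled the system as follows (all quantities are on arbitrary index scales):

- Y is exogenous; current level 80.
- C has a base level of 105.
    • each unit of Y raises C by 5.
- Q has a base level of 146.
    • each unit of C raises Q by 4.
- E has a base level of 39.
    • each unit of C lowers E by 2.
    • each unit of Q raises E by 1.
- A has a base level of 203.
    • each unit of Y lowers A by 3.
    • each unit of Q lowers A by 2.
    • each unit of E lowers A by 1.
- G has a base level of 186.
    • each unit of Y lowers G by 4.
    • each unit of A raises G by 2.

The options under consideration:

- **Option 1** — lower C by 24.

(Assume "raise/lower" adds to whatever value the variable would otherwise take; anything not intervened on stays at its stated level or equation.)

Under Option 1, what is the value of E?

Option 1 (C − 24):
  Y = 80
  C = 105 + 5·80 (−24 from intervention) = 481
  Q = 146 + 4·481 = 2070
  E = 39 − 2·481 + 2070 = 1147

1147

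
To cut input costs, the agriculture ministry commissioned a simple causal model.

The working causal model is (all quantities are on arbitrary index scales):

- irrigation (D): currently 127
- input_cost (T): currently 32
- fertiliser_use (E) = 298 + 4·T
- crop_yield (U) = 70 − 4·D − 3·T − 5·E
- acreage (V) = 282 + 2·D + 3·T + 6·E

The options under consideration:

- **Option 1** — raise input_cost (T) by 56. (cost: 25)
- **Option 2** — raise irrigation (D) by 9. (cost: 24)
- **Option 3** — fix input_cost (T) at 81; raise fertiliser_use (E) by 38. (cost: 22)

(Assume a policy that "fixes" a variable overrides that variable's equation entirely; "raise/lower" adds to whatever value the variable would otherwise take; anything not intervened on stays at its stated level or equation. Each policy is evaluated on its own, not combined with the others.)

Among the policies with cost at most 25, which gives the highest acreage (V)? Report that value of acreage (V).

Option 1 (T + 56):
  D = 127
  T = 32 + 56 = 88
  E = 298 + 4·88 = 650
  V = 282 + 2·127 + 3·88 + 6·650 = 4700
Option 2 (D + 9):
  D = 127 + 9 = 136
  T = 32
  E = 298 + 4·32 = 426
  V = 282 + 2·136 + 3·32 + 6·426 = 3206
Option 3 (T := 81, E + 38):
  D = 127
  T = 81
  E = 298 + 4·81 (+38 from intervention) = 660
  V = 282 + 2·127 + 3·81 + 6·660 = 4739
Comparing — Option 1: V=4700, Option 2: V=3206, Option 3: V=4739. Highest is 4739 (Option 3).

4739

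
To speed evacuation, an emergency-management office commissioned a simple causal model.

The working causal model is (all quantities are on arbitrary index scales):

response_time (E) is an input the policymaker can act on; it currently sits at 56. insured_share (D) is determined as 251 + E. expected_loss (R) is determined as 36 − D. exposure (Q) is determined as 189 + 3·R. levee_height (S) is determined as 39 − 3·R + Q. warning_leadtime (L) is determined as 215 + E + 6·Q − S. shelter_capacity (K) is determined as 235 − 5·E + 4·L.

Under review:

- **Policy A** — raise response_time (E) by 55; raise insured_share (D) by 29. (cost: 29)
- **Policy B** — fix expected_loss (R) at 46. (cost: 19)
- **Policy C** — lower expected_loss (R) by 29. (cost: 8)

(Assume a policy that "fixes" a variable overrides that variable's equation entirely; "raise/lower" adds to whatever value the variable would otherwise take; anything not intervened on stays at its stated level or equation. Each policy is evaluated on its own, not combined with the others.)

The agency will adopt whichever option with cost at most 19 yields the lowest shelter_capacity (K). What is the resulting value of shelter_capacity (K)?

-16937

Policy B (R := 46):
  E = 56
  D = 251 + 56 = 307
  R = 46
  Q = 189 + 3·46 = 327
  S = 39 − 3·46 + 327 = 228
  L = 215 + 56 + 6·327 − 228 = 2005
  K = 235 − 5·56 + 4·2005 = 7975
Policy C (R − 29):
  E = 56
  D = 251 + 56 = 307
  R = 36 − 307 (−29 from intervention) = -300
  Q = 189 + 3·(-300) = -711
  S = 39 − 3·(-300) + (-711) = 228
  L = 215 + 56 + 6·(-711) − 228 = -4223
  K = 235 − 5·56 + 4·(-4223) = -16937
Comparing — Policy B: K=7975, Policy C: K=-16937. Lowest is -16937 (Policy C).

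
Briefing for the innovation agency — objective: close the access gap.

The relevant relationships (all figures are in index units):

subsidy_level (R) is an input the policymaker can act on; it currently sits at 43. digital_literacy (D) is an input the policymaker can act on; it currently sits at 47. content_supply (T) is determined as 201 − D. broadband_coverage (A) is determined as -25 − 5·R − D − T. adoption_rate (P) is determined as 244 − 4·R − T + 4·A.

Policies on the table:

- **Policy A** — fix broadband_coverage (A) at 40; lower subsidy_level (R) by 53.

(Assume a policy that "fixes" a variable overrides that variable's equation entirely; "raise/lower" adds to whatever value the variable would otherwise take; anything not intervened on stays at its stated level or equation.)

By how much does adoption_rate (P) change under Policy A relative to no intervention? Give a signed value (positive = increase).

2136

Baseline:
  R = 43
  D = 47
  T = 201 − 47 = 154
  A = -25 − 5·43 − 47 − 154 = -441
  P = 244 − 4·43 − 154 + 4·(-441) = -1846
Policy A (A := 40, R − 53):
  R = 43 − 53 = -10
  D = 47
  T = 201 − 47 = 154
  A = 40
  P = 244 − 4·(-10) − 154 + 4·40 = 290
Change in P: 290 − (-1846) = 2136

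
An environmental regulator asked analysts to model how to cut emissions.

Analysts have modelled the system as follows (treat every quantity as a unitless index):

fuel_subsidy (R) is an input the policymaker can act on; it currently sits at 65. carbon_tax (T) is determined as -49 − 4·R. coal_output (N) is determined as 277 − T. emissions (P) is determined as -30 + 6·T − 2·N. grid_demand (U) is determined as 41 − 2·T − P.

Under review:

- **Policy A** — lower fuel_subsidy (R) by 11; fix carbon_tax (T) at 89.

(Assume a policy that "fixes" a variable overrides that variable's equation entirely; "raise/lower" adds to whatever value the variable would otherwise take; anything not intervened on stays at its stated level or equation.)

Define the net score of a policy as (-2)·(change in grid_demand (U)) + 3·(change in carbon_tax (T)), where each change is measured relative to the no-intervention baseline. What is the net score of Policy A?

9154

Baseline:
  R = 65
  T = -49 − 4·65 = -309
  N = 277 − (-309) = 586
  P = -30 + 6·(-309) − 2·586 = -3056
  U = 41 − 2·(-309) − (-3056) = 3715
Policy A (R − 11, T := 89):
  R = 65 − 11 = 54
  T = 89
  N = 277 − 89 = 188
  P = -30 + 6·89 − 2·188 = 128
  U = 41 − 2·89 − 128 = -265
ΔU = -265 − 3715 = -3980; ΔT = 89 − (-309) = 398
Score = (-2)·(-3980) + 3·398 = 9154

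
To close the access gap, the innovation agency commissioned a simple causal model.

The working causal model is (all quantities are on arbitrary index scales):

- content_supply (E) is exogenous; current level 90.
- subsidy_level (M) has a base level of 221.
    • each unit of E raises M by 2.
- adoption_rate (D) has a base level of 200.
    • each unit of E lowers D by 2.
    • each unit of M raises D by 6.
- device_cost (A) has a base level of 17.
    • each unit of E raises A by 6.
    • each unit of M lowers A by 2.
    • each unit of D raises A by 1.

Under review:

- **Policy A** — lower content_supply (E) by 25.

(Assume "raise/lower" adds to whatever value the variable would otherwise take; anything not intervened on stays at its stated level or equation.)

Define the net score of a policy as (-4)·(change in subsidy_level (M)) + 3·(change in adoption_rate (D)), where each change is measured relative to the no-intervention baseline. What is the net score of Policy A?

Baseline:
  E = 90
  M = 221 + 2·90 = 401
  D = 200 − 2·90 + 6·401 = 2426
Policy A (E − 25):
  E = 90 − 25 = 65
  M = 221 + 2·65 = 351
  D = 200 − 2·65 + 6·351 = 2176
ΔM = 351 − 401 = -50; ΔD = 2176 − 2426 = -250
Score = (-4)·(-50) + 3·(-250) = -550

-550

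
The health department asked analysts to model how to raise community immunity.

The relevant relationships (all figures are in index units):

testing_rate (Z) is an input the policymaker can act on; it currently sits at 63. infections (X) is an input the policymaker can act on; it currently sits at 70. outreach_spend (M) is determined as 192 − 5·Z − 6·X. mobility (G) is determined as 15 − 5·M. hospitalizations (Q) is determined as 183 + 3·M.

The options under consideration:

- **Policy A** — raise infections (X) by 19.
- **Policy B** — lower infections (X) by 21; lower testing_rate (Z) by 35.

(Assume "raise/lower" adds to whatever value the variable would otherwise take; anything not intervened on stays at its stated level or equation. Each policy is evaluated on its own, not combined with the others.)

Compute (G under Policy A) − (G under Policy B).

2075

Policy A (X + 19):
  Z = 63
  X = 70 + 19 = 89
  M = 192 − 5·63 − 6·89 = -657
  G = 15 − 5·(-657) = 3300
Policy B (X − 21, Z − 35):
  Z = 63 − 35 = 28
  X = 70 − 21 = 49
  M = 192 − 5·28 − 6·49 = -242
  G = 15 − 5·(-242) = 1225
G: 3300 − 1225 = 2075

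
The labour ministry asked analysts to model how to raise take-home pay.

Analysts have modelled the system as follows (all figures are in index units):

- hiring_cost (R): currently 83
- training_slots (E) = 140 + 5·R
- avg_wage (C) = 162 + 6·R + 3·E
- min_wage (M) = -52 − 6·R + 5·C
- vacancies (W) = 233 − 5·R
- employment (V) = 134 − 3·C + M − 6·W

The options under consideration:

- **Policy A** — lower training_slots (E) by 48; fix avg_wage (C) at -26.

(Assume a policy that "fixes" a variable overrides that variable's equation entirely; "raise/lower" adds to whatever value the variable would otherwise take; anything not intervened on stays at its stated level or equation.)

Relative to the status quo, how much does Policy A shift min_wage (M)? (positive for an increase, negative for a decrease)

-11755

Baseline:
  R = 83
  E = 140 + 5·83 = 555
  C = 162 + 6·83 + 3·555 = 2325
  M = -52 − 6·83 + 5·2325 = 11075
Policy A (E − 48, C := -26):
  R = 83
  E = 140 + 5·83 (−48 from intervention) = 507
  C = -26
  M = -52 − 6·83 + 5·(-26) = -680
Change in M: -680 − 11075 = -11755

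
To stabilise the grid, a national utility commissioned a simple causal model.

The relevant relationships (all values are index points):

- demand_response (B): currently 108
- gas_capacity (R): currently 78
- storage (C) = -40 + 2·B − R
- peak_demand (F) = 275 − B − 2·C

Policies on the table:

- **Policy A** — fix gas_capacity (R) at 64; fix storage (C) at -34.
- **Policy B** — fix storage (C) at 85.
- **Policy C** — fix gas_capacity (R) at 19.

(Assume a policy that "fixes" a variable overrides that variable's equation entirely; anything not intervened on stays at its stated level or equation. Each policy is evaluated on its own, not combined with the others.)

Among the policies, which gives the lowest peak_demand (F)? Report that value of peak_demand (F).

-147

Policy A (R := 64, C := -34):
  B = 108
  R = 64
  C = -34
  F = 275 − 108 − 2·(-34) = 235
Policy B (C := 85):
  B = 108
  R = 78
  C = 85
  F = 275 − 108 − 2·85 = -3
Policy C (R := 19):
  B = 108
  R = 19
  C = -40 + 2·108 − 19 = 157
  F = 275 − 108 − 2·157 = -147
Comparing — Policy A: F=235, Policy B: F=-3, Policy C: F=-147. Lowest is -147 (Policy C).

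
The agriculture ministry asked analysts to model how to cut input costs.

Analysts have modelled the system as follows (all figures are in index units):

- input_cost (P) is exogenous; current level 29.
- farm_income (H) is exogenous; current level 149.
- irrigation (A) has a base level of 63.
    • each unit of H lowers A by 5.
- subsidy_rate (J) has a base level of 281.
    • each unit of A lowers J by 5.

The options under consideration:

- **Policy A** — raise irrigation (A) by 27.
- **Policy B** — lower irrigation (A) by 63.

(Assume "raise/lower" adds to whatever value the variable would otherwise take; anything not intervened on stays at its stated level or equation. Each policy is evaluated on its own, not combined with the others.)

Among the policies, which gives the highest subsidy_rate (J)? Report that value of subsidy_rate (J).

4006

Policy A (A + 27):
  H = 149
  A = 63 − 5·149 (+27 from intervention) = -655
  J = 281 − 5·(-655) = 3556
Policy B (A − 63):
  H = 149
  A = 63 − 5·149 (−63 from intervention) = -745
  J = 281 − 5·(-745) = 4006
Comparing — Policy A: J=3556, Policy B: J=4006. Highest is 4006 (Policy B).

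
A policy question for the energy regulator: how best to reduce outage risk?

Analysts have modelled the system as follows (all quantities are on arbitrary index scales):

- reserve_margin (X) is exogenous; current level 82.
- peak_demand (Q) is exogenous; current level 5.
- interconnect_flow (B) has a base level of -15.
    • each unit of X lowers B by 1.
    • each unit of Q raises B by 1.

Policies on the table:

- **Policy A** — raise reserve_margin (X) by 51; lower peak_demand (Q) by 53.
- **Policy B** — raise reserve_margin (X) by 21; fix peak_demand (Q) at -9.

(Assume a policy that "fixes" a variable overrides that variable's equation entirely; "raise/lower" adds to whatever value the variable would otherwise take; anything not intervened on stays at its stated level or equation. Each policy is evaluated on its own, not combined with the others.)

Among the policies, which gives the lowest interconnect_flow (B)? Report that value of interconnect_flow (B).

Policy A (X + 51, Q − 53):
  X = 82 + 51 = 133
  Q = 5 − 53 = -48
  B = -15 − 133 + (-48) = -196
Policy B (X + 21, Q := -9):
  X = 82 + 21 = 103
  Q = -9
  B = -15 − 103 + (-9) = -127
Comparing — Policy A: B=-196, Policy B: B=-127. Lowest is -196 (Policy A).

-196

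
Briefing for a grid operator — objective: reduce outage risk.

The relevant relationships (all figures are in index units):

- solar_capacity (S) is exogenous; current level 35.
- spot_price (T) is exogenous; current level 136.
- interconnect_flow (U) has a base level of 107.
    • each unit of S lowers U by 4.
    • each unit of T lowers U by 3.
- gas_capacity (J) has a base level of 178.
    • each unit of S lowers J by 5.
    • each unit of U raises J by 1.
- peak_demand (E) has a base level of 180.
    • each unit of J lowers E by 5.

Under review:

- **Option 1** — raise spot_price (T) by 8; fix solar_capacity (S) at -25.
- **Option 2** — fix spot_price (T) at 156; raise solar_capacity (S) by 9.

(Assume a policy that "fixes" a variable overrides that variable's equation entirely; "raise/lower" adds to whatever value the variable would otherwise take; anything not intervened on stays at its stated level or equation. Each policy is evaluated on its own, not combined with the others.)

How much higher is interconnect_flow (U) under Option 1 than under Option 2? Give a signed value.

Option 1 (T + 8, S := -25):
  S = -25
  T = 136 + 8 = 144
  U = 107 − 4·(-25) − 3·144 = -225
Option 2 (T := 156, S + 9):
  S = 35 + 9 = 44
  T = 156
  U = 107 − 4·44 − 3·156 = -537
U: -225 − (-537) = 312

312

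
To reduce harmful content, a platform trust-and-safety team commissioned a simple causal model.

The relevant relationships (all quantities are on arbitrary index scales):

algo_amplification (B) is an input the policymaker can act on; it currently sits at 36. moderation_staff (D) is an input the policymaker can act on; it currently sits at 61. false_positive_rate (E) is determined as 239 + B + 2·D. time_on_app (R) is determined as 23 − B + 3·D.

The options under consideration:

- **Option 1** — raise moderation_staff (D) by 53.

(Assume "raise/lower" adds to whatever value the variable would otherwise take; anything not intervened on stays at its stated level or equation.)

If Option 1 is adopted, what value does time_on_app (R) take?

329

Option 1 (D + 53):
  B = 36
  D = 61 + 53 = 114
  R = 23 − 36 + 3·114 = 329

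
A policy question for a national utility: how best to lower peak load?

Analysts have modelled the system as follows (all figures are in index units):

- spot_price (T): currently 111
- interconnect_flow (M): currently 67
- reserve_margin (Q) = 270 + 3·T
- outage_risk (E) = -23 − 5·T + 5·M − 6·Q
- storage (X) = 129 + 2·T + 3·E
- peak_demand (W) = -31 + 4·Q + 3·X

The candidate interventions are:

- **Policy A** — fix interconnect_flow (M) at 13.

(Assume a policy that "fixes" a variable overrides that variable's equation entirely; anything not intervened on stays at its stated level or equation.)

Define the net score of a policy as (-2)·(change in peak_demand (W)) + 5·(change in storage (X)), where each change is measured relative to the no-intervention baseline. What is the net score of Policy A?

Baseline:
  T = 111
  M = 67
  Q = 270 + 3·111 = 603
  E = -23 − 5·111 + 5·67 − 6·603 = -3861
  X = 129 + 2·111 + 3·(-3861) = -11232
  W = -31 + 4·603 + 3·(-11232) = -31315
Policy A (M := 13):
  T = 111
  M = 13
  Q = 270 + 3·111 = 603
  E = -23 − 5·111 + 5·13 − 6·603 = -4131
  X = 129 + 2·111 + 3·(-4131) = -12042
  W = -31 + 4·603 + 3·(-12042) = -33745
ΔW = -33745 − (-31315) = -2430; ΔX = -12042 − (-11232) = -810
Score = (-2)·(-2430) + 5·(-810) = 810

810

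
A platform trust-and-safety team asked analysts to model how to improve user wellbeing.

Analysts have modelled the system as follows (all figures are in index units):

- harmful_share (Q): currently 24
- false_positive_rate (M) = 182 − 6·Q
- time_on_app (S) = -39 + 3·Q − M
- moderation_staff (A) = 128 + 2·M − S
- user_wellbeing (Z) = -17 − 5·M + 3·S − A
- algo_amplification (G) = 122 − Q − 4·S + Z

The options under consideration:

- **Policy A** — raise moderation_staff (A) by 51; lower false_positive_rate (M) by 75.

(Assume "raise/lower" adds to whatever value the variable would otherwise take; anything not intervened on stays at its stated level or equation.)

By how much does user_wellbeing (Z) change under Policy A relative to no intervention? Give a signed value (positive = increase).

774

Baseline:
  Q = 24
  M = 182 − 6·24 = 38
  S = -39 + 3·24 − 38 = -5
  A = 128 + 2·38 − (-5) = 209
  Z = -17 − 5·38 + 3·(-5) − 209 = -431
Policy A (A + 51, M − 75):
  Q = 24
  M = 182 − 6·24 (−75 from intervention) = -37
  S = -39 + 3·24 − (-37) = 70
  A = 128 + 2·(-37) − 70 (+51 from intervention) = 35
  Z = -17 − 5·(-37) + 3·70 − 35 = 343
Change in Z: 343 − (-431) = 774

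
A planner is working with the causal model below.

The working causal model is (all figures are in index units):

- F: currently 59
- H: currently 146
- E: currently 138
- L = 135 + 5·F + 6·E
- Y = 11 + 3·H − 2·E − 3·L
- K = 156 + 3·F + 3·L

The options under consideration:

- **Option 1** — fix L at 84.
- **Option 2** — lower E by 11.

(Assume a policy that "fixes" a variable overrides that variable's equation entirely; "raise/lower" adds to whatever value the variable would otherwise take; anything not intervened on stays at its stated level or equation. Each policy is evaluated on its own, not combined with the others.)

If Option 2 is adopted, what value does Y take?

-3381

Option 2 (E − 11):
  F = 59
  H = 146
  E = 138 − 11 = 127
  L = 135 + 5·59 + 6·127 = 1192
  Y = 11 + 3·146 − 2·127 − 3·1192 = -3381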